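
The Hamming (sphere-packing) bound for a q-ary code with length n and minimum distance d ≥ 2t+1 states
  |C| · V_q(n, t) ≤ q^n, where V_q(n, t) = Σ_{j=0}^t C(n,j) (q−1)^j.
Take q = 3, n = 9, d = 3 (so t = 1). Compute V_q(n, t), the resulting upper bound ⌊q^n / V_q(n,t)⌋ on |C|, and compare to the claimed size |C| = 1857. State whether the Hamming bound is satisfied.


V_q(n, t) = 19, q^n = 19683, Hamming bound = 1035, |C| = 1857 > bound (violated).

Step 1: Compute V_q(n, t) = Σ_{j=0}^1 C(n, j) (q−1)^j.
  j = 0: C(9,0)·(2)^0 = 1·1 = 1.
  j = 1: C(9,1)·(2)^1 = 9·2 = 18.
  V_q(n, t) = 1 + 18 = 19.
Step 2: q^n = 3^9 = 19683.
Step 3: Hamming bound ⌊q^n / V_q(n,t)⌋ = ⌊19683/19⌋ = 1035.
Step 4: Compare |C| = 1857 to 1035: violated.
The claimed |C| lies above the Hamming bound, so no 3-ary code of length 9 with d ≥ 3 can have 1857 codewords.


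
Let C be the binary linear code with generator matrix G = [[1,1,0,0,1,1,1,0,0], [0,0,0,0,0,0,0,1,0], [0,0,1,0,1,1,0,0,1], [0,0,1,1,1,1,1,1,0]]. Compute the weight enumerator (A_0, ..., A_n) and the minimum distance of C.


Weight distribution: A_0 = 1, A_1 = 1, A_3 = 1, A_4 = 3, A_5 = 5, A_6 = 4, A_7 = 1. Minimum distance d = 1.

Enumerate all 2^4 = 16 messages m ∈ F_2^4.
For each, compute codeword c = mG in F_2^9, then tally its weight.
  m = 0000 → c = 000000000, weight = 0.
  m = 1000 → c = 110011100, weight = 5.
  m = 0100 → c = 000000010, weight = 1.
  m = 1100 → c = 110011110, weight = 6.
  m = 0010 → c = 001011001, weight = 4.
  m = 1010 → c = 111000101, weight = 5.
  m = 0110 → c = 001011011, weight = 5.
  m = 1110 → c = 111000111, weight = 6.
  m = 0001 → c = 001111110, weight = 6.
  m = 1001 → c = 111100010, weight = 5.
  m = 0101 → c = 001111100, weight = 5.
  m = 1101 → c = 111100000, weight = 4.
  m = 0011 → c = 000100111, weight = 4.
  m = 1011 → c = 110111011, weight = 7.
  m = 0111 → c = 000100101, weight = 3.
  m = 1111 → c = 110111001, weight = 6.
Tally weights:
  weight 0: 1 codewords.
  weight 1: 1 codewords.
  weight 3: 1 codewords.
  weight 4: 3 codewords.
  weight 5: 5 codewords.
  weight 6: 4 codewords.
  weight 7: 1 codewords.
Minimum distance d = smallest w > 0 with A_w > 0 = 1.
Sanity: Σ A_w = 16 = 2^4 = 16 ✓.


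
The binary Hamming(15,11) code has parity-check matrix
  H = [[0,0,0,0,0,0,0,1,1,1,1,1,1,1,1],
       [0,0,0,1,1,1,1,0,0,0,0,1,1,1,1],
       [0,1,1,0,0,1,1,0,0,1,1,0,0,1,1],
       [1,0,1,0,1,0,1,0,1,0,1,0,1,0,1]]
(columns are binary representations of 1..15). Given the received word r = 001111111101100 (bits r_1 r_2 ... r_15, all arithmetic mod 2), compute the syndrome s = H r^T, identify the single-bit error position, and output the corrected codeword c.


s = (1, 0, 0, 1)^T, error position = 9, corrected codeword c = 001111110101100

Compute s = H r^T mod 2 one row at a time:
  s_1 = 1 + 1 + 1 + 0 + 1 + 1 + 0 + 0 = 5 ≡ 1 (mod 2).
  s_2 = 1 + 1 + 1 + 1 + 1 + 1 + 0 + 0 = 6 ≡ 0 (mod 2).
  s_3 = 0 + 1 + 1 + 1 + 1 + 0 + 0 + 0 = 4 ≡ 0 (mod 2).
  s_4 = 0 + 1 + 1 + 1 + 1 + 0 + 1 + 0 = 5 ≡ 1 (mod 2).
s = (1, 0, 0, 1)^T — this equals column 9 of H (binary 1001), so error is at position 9.
Correct: flip bit 9 of r = 001111111101100 to get c = 001111110101100.


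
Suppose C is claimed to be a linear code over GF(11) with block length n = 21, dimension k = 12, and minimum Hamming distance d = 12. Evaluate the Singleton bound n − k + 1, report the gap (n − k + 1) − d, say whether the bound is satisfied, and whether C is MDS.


Singleton RHS = n − k + 1 = 10, slack = -2, bound violated (no such code; not MDS).

Singleton bound: d ≤ n − k + 1.
Here n = 21, k = 12, so n − k + 1 = 10.
Given d = 12, check d ≤ 10: NO.
Slack = (n − k + 1) − d = -2.
The slack is negative: d = 12 exceeds n − k + 1 = 10 by 2, so the Singleton bound is violated and no linear [21, 12, 12]_11 code can exist. In particular it is not MDS (MDS requires d = n − k + 1 exactly).
Description: the claimed parameters are [21, 12, 12]_11; such a code would be impossible (violates the Singleton bound).


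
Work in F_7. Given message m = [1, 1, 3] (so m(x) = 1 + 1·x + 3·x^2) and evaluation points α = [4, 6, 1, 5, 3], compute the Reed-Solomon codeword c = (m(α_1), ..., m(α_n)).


c = [4, 3, 5, 4, 3]

Message polynomial: m(x) = 1 + 1·x + 3·x^2 (mod 7).
For each evaluation point α_i, compute m(α_i) mod 7:
  α_1 = 4: Horner steps 3 → 6 → 4, so m(4) = 4.
  α_2 = 6: Horner steps 3 → 5 → 3, so m(6) = 3.
  α_3 = 1: Horner steps 3 → 4 → 5, so m(1) = 5.
  α_4 = 5: Horner steps 3 → 2 → 4, so m(5) = 4.
  α_5 = 3: Horner steps 3 → 3 → 3, so m(3) = 3.
Codeword c = [4, 3, 5, 4, 3] ∈ F_7^5.


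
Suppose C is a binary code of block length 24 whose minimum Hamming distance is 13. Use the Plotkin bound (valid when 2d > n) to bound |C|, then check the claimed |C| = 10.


Plotkin bound M ≤ 12; given |C| = 10 ≤ bound (satisfied).

Check applicability: 2d = 26, n = 24.
2d − n = 2 > 0, so Plotkin applies.
Compute d/(2d−n) = 13/2 ≈ 6.5000.
⌊d/(2d−n)⌋ = 6.
Plotkin bound: M ≤ 2·6 = 12.
Given |C| = 10, check: satisfied.
This |C| is below the Plotkin bound.


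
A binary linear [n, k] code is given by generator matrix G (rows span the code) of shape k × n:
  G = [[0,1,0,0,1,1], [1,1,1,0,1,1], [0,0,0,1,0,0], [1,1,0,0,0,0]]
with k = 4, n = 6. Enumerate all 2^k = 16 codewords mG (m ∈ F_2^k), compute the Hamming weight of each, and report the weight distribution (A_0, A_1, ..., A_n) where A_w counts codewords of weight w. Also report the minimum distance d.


Weight distribution: A_0 = 1, A_1 = 1, A_2 = 3, A_3 = 6, A_4 = 3, A_5 = 1, A_6 = 1. Minimum distance d = 1.

Enumerate all 2^4 = 16 messages m ∈ F_2^4.
For each, compute codeword c = mG in F_2^6, then tally its weight.
  m = 0000 → c = 000000, weight = 0.
  m = 1000 → c = 010011, weight = 3.
  m = 0100 → c = 111011, weight = 5.
  m = 1100 → c = 101000, weight = 2.
  m = 0010 → c = 000100, weight = 1.
  m = 1010 → c = 010111, weight = 4.
  m = 0110 → c = 111111, weight = 6.
  m = 1110 → c = 101100, weight = 3.
  m = 0001 → c = 110000, weight = 2.
  m = 1001 → c = 100011, weight = 3.
  m = 0101 → c = 001011, weight = 3.
  m = 1101 → c = 011000, weight = 2.
  m = 0011 → c = 110100, weight = 3.
  m = 1011 → c = 100111, weight = 4.
  m = 0111 → c = 001111, weight = 4.
  m = 1111 → c = 011100, weight = 3.
Tally weights:
  weight 0: 1 codewords.
  weight 1: 1 codewords.
  weight 2: 3 codewords.
  weight 3: 6 codewords.
  weight 4: 3 codewords.
  weight 5: 1 codewords.
  weight 6: 1 codewords.
Minimum distance d = smallest w > 0 with A_w > 0 = 1.
Sanity: Σ A_w = 16 = 2^4 = 16 ✓.


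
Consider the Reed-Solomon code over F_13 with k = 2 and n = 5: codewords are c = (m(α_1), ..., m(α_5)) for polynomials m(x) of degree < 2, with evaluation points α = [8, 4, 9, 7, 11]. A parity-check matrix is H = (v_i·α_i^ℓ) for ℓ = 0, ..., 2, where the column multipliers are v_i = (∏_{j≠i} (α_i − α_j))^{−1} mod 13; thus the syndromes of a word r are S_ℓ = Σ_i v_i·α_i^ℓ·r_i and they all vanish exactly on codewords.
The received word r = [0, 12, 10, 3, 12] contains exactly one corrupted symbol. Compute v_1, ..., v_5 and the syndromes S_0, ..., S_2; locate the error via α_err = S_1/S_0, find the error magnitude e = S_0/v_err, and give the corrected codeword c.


S = (5, 3, 7), error at position 5, error magnitude e = 8, c = [0, 12, 10, 3, 4].

Step 1: column multipliers v_i = (∏_{j≠i}(α_i − α_j))^{−1} mod 13.
  i = 1 (α = 8): (8−4)(8−9)(8−7)(8−11) = 4·(−1)·1·(−3) = 12 ≡ 12, so v_1 = 12^{−1} = 12 (mod 13).
  i = 2 (α = 4): (4−8)(4−9)(4−7)(4−11) = (−4)·(−5)·(−3)·(−7) = 420 ≡ 4, so v_2 = 4^{−1} = 10 (mod 13).
  i = 3 (α = 9): (9−8)(9−4)(9−7)(9−11) = 1·5·2·(−2) = −20 ≡ 6, so v_3 = 6^{−1} = 11 (mod 13).
  i = 4 (α = 7): (7−8)(7−4)(7−9)(7−11) = (−1)·3·(−2)·(−4) = −24 ≡ 2, so v_4 = 2^{−1} = 7 (mod 13).
  i = 5 (α = 11): (11−8)(11−4)(11−9)(11−7) = 3·7·2·4 = 168 ≡ 12, so v_5 = 12^{−1} = 12 (mod 13).
  v = [12, 10, 11, 7, 12].
Step 2: syndromes of r = [0, 12, 10, 3, 12] (all sums mod 13).
  S_0 = Σ v_i r_i = 12·0 + 10·12 + 11·10 + 7·3 + 12·12 = 395 ≡ 5.
  S_1 = Σ v_i α_i r_i = 12·8·0 + 10·4·12 + 11·9·10 + 7·7·3 + 12·11·12 = 3201 ≡ 3.
  α_i^2 mod 13 = [12, 3, 3, 10, 4].
  S_2 = Σ v_i α_i^2 r_i = 12·12·0 + 10·3·12 + 11·3·10 + 7·10·3 + 12·4·12 = 1476 ≡ 7.
  S = (5, 3, 7) ≠ 0, so r is not a codeword (an error is present).
Step 3: locate the error. For a single error e at position i, S_ℓ = v_i·e·α_i^ℓ, so α_err = S_1/S_0.
  S_0^{−1} = 5^{−1} = 8 (mod 13), so α_err = 3·8 = 24 ≡ 11 = α_5. Error position i = 5.
  Consistency check: S_2/S_1 = 7·9 = 63 ≡ 11 = α_err ✓ (single-error assumption holds).
Step 4: error magnitude e = S_0/v_5 = S_0·∏_{j≠5}(α_5 − α_j) = 5·12 = 60 ≡ 8 (mod 13).
Step 5: correct position 5: c_5 = r_5 − e = 12 − 8 ≡ 4 (mod 13). Hence c = [0, 12, 10, 3, 4].
  Check: interpolating c through the α_i gives m(x) = 11 + 10·x (degree < 2) with m(α_i) = c_i for every i, so c is indeed a codeword.


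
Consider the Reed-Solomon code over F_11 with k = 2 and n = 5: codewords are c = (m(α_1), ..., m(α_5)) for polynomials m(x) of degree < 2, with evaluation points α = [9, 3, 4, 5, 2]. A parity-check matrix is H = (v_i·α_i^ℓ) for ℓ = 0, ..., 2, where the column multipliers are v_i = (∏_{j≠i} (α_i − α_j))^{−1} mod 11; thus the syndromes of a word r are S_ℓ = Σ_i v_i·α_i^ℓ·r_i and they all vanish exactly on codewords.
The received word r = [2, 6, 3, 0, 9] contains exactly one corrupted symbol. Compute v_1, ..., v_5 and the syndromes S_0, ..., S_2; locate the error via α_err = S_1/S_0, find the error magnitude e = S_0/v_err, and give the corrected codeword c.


S = (9, 4, 3), error at position 1, error magnitude e = 3, c = [10, 6, 3, 0, 9].

Step 1: column multipliers v_i = (∏_{j≠i}(α_i − α_j))^{−1} mod 11.
  i = 1 (α = 9): (9−3)(9−4)(9−5)(9−2) = 6·5·4·7 = 840 ≡ 4, so v_1 = 4^{−1} = 3 (mod 11).
  i = 2 (α = 3): (3−9)(3−4)(3−5)(3−2) = (−6)·(−1)·(−2)·1 = −12 ≡ 10, so v_2 = 10^{−1} = 10 (mod 11).
  i = 3 (α = 4): (4−9)(4−3)(4−5)(4−2) = (−5)·1·(−1)·2 = 10 ≡ 10, so v_3 = 10^{−1} = 10 (mod 11).
  i = 4 (α = 5): (5−9)(5−3)(5−4)(5−2) = (−4)·2·1·3 = −24 ≡ 9, so v_4 = 9^{−1} = 5 (mod 11).
  i = 5 (α = 2): (2−9)(2−3)(2−4)(2−5) = (−7)·(−1)·(−2)·(−3) = 42 ≡ 9, so v_5 = 9^{−1} = 5 (mod 11).
  v = [3, 10, 10, 5, 5].
Step 2: syndromes of r = [2, 6, 3, 0, 9] (all sums mod 11).
  S_0 = Σ v_i r_i = 3·2 + 10·6 + 10·3 + 5·0 + 5·9 = 141 ≡ 9.
  S_1 = Σ v_i α_i r_i = 3·9·2 + 10·3·6 + 10·4·3 + 5·5·0 + 5·2·9 = 444 ≡ 4.
  α_i^2 mod 11 = [4, 9, 5, 3, 4].
  S_2 = Σ v_i α_i^2 r_i = 3·4·2 + 10·9·6 + 10·5·3 + 5·3·0 + 5·4·9 = 894 ≡ 3.
  S = (9, 4, 3) ≠ 0, so r is not a codeword (an error is present).
Step 3: locate the error. For a single error e at position i, S_ℓ = v_i·e·α_i^ℓ, so α_err = S_1/S_0.
  S_0^{−1} = 9^{−1} = 5 (mod 11), so α_err = 4·5 = 20 ≡ 9 = α_1. Error position i = 1.
  Consistency check: S_2/S_1 = 3·3 = 9 ≡ 9 = α_err ✓ (single-error assumption holds).
Step 4: error magnitude e = S_0/v_1 = S_0·∏_{j≠1}(α_1 − α_j) = 9·4 = 36 ≡ 3 (mod 11).
Step 5: correct position 1: c_1 = r_1 − e = 2 − 3 ≡ 10 (mod 11). Hence c = [10, 6, 3, 0, 9].
  Check: interpolating c through the α_i gives m(x) = 4 + 8·x (degree < 2) with m(α_i) = c_i for every i, so c is indeed a codeword.


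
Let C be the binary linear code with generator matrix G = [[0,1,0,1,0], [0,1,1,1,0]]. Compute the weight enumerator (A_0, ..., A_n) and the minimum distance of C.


Weight distribution: A_0 = 1, A_1 = 1, A_2 = 1, A_3 = 1. Minimum distance d = 1.

Enumerate all 2^2 = 4 messages m ∈ F_2^2.
For each, compute codeword c = mG in F_2^5, then tally its weight.
  m = 00 → c = 00000, weight = 0.
  m = 10 → c = 01010, weight = 2.
  m = 01 → c = 01110, weight = 3.
  m = 11 → c = 00100, weight = 1.
Tally weights:
  weight 0: 1 codewords.
  weight 1: 1 codewords.
  weight 2: 1 codewords.
  weight 3: 1 codewords.
Minimum distance d = smallest w > 0 with A_w > 0 = 1.
Sanity: Σ A_w = 4 = 2^2 = 4 ✓.


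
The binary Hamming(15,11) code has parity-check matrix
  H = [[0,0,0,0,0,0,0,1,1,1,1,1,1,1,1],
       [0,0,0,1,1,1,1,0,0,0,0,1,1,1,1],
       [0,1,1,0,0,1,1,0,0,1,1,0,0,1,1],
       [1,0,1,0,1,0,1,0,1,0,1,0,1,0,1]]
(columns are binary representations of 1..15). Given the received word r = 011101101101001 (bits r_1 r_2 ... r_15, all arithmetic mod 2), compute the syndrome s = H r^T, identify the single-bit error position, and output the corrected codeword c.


s = (0, 1, 0, 0)^T, error position = 4, corrected codeword c = 011001101101001

Compute s = H r^T mod 2 one row at a time:
  s_1 = 0 + 1 + 1 + 0 + 1 + 0 + 0 + 1 = 4 ≡ 0 (mod 2).
  s_2 = 1 + 0 + 1 + 1 + 1 + 0 + 0 + 1 = 5 ≡ 1 (mod 2).
  s_3 = 1 + 1 + 1 + 1 + 1 + 0 + 0 + 1 = 6 ≡ 0 (mod 2).
  s_4 = 0 + 1 + 0 + 1 + 1 + 0 + 0 + 1 = 4 ≡ 0 (mod 2).
s = (0, 1, 0, 0)^T — this equals column 4 of H (binary 0100), so error is at position 4.
Correct: flip bit 4 of r = 011101101101001 to get c = 011001101101001.


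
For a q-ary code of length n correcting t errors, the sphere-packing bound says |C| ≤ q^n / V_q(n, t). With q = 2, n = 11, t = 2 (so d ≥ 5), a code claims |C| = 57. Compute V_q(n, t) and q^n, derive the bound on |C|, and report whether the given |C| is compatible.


V_q(n, t) = 67, q^n = 2048, Hamming bound = 30, |C| = 57 > bound (violated).

Step 1: Compute V_q(n, t) = Σ_{j=0}^2 C(n, j) (q−1)^j.
  j = 0: C(11,0)·(1)^0 = 1·1 = 1.
  j = 1: C(11,1)·(1)^1 = 11·1 = 11.
  j = 2: C(11,2)·(1)^2 = 55·1 = 55.
  V_q(n, t) = 1 + 11 + 55 = 67.
Step 2: q^n = 2^11 = 2048.
Step 3: Hamming bound ⌊q^n / V_q(n,t)⌋ = ⌊2048/67⌋ = 30.
Step 4: Compare |C| = 57 to 30: violated.
The claimed |C| lies above the Hamming bound, so no 2-ary code of length 11 with d ≥ 5 can have 57 codewords.


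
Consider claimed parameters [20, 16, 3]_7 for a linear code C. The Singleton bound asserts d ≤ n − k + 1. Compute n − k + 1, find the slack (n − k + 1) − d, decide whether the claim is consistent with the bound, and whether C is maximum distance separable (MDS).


Singleton RHS = n − k + 1 = 5, slack = 2, bound satisfied, not MDS.

Singleton bound: d ≤ n − k + 1.
Here n = 20, k = 16, so n − k + 1 = 5.
Given d = 3, check d ≤ 5: YES.
Slack = (n − k + 1) − d = 2.
The code is NOT MDS (slack = 2 > 0).
Description: the claimed parameters are [20, 16, 3]_7; such a code would be non-MDS.


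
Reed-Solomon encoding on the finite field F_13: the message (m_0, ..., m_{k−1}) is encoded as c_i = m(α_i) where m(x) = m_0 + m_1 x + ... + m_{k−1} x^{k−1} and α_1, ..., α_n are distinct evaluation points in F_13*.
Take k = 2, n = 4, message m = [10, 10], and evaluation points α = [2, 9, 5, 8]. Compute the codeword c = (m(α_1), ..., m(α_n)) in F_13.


c = [4, 9, 8, 12]

Message polynomial: m(x) = 10 + 10·x (mod 13).
For each evaluation point α_i, compute m(α_i) mod 13:
  α_1 = 2: Horner steps 10 → 4, so m(2) = 4.
  α_2 = 9: Horner steps 10 → 9, so m(9) = 9.
  α_3 = 5: Horner steps 10 → 8, so m(5) = 8.
  α_4 = 8: Horner steps 10 → 12, so m(8) = 12.
Codeword c = [4, 9, 8, 12] ∈ F_13^4.


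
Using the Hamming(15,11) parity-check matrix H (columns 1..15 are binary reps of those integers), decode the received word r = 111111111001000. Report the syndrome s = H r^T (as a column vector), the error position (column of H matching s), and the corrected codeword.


s = (1, 1, 0, 1)^T, error position = 13, corrected codeword c = 111111111001100

Compute s = H r^T mod 2 one row at a time:
  s_1 = 1 + 1 + 0 + 0 + 1 + 0 + 0 + 0 = 3 ≡ 1 (mod 2).
  s_2 = 1 + 1 + 1 + 1 + 1 + 0 + 0 + 0 = 5 ≡ 1 (mod 2).
  s_3 = 1 + 1 + 1 + 1 + 0 + 0 + 0 + 0 = 4 ≡ 0 (mod 2).
  s_4 = 1 + 1 + 1 + 1 + 1 + 0 + 0 + 0 = 5 ≡ 1 (mod 2).
s = (1, 1, 0, 1)^T — this equals column 13 of H (binary 1101), so error is at position 13.
Correct: flip bit 13 of r = 111111111001000 to get c = 111111111001100.


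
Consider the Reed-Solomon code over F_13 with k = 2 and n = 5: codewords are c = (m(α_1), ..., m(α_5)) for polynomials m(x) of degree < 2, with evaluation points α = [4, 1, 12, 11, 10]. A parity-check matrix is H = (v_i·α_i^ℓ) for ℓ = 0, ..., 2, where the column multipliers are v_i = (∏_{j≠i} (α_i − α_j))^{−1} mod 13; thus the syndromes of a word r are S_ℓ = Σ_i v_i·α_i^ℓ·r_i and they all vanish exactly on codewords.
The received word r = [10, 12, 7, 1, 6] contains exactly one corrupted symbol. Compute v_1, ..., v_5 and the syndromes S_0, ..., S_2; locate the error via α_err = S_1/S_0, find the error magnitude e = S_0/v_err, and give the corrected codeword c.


S = (9, 4, 9), error at position 3, error magnitude e = 11, c = [10, 12, 9, 1, 6].

Step 1: column multipliers v_i = (∏_{j≠i}(α_i − α_j))^{−1} mod 13.
  i = 1 (α = 4): (4−1)(4−12)(4−11)(4−10) = 3·(−8)·(−7)·(−6) = −1008 ≡ 6, so v_1 = 6^{−1} = 11 (mod 13).
  i = 2 (α = 1): (1−4)(1−12)(1−11)(1−10) = (−3)·(−11)·(−10)·(−9) = 2970 ≡ 6, so v_2 = 6^{−1} = 11 (mod 13).
  i = 3 (α = 12): (12−4)(12−1)(12−11)(12−10) = 8·11·1·2 = 176 ≡ 7, so v_3 = 7^{−1} = 2 (mod 13).
  i = 4 (α = 11): (11−4)(11−1)(11−12)(11−10) = 7·10·(−1)·1 = −70 ≡ 8, so v_4 = 8^{−1} = 5 (mod 13).
  i = 5 (α = 10): (10−4)(10−1)(10−12)(10−11) = 6·9·(−2)·(−1) = 108 ≡ 4, so v_5 = 4^{−1} = 10 (mod 13).
  v = [11, 11, 2, 5, 10].
Step 2: syndromes of r = [10, 12, 7, 1, 6] (all sums mod 13).
  S_0 = Σ v_i r_i = 11·10 + 11·12 + 2·7 + 5·1 + 10·6 = 321 ≡ 9.
  S_1 = Σ v_i α_i r_i = 11·4·10 + 11·1·12 + 2·12·7 + 5·11·1 + 10·10·6 = 1395 ≡ 4.
  α_i^2 mod 13 = [3, 1, 1, 4, 9].
  S_2 = Σ v_i α_i^2 r_i = 11·3·10 + 11·1·12 + 2·1·7 + 5·4·1 + 10·9·6 = 1036 ≡ 9.
  S = (9, 4, 9) ≠ 0, so r is not a codeword (an error is present).
Step 3: locate the error. For a single error e at position i, S_ℓ = v_i·e·α_i^ℓ, so α_err = S_1/S_0.
  S_0^{−1} = 9^{−1} = 3 (mod 13), so α_err = 4·3 = 12 ≡ 12 = α_3. Error position i = 3.
  Consistency check: S_2/S_1 = 9·10 = 90 ≡ 12 = α_err ✓ (single-error assumption holds).
Step 4: error magnitude e = S_0/v_3 = S_0·∏_{j≠3}(α_3 − α_j) = 9·7 = 63 ≡ 11 (mod 13).
Step 5: correct position 3: c_3 = r_3 − e = 7 − 11 ≡ 9 (mod 13). Hence c = [10, 12, 9, 1, 6].
  Check: interpolating c through the α_i gives m(x) = 4 + 8·x (degree < 2) with m(α_i) = c_i for every i, so c is indeed a codeword.


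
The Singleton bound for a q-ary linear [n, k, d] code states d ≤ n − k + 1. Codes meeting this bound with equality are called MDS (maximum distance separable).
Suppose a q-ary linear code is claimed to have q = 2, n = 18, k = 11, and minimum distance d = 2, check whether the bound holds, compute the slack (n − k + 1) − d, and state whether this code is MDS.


Singleton RHS = n − k + 1 = 8, slack = 6, bound satisfied, not MDS.

Singleton bound: d ≤ n − k + 1.
Here n = 18, k = 11, so n − k + 1 = 8.
Given d = 2, check d ≤ 8: YES.
Slack = (n − k + 1) − d = 6.
The code is NOT MDS (slack = 6 > 0).
Description: the claimed parameters are [18, 11, 2]_2; such a code would be non-MDS.


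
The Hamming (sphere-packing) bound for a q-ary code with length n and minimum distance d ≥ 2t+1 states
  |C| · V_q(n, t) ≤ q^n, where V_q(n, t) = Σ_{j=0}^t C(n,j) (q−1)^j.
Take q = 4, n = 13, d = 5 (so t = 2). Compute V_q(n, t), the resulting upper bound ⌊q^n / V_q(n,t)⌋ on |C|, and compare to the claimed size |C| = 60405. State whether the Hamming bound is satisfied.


V_q(n, t) = 742, q^n = 67108864, Hamming bound = 90443, |C| = 60405 ≤ bound (satisfied).

Step 1: Compute V_q(n, t) = Σ_{j=0}^2 C(n, j) (q−1)^j.
  j = 0: C(13,0)·(3)^0 = 1·1 = 1.
  j = 1: C(13,1)·(3)^1 = 13·3 = 39.
  j = 2: C(13,2)·(3)^2 = 78·9 = 702.
  V_q(n, t) = 1 + 39 + 702 = 742.
Step 2: q^n = 4^13 = 67108864.
Step 3: Hamming bound ⌊q^n / V_q(n,t)⌋ = ⌊67108864/742⌋ = 90443.
Step 4: Compare |C| = 60405 to 90443: satisfied.
The claimed |C| lies below the Hamming bound.


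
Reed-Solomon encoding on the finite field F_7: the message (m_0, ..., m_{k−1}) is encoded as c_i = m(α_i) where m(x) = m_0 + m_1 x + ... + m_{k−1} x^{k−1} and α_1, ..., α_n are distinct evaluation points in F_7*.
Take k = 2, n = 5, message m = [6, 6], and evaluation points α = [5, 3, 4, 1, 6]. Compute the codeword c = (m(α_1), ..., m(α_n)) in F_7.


c = [1, 3, 2, 5, 0]

Message polynomial: m(x) = 6 + 6·x (mod 7).
For each evaluation point α_i, compute m(α_i) mod 7:
  α_1 = 5: Horner steps 6 → 1, so m(5) = 1.
  α_2 = 3: Horner steps 6 → 3, so m(3) = 3.
  α_3 = 4: Horner steps 6 → 2, so m(4) = 2.
  α_4 = 1: Horner steps 6 → 5, so m(1) = 5.
  α_5 = 6: Horner steps 6 → 0, so m(6) = 0.
Codeword c = [1, 3, 2, 5, 0] ∈ F_7^5.


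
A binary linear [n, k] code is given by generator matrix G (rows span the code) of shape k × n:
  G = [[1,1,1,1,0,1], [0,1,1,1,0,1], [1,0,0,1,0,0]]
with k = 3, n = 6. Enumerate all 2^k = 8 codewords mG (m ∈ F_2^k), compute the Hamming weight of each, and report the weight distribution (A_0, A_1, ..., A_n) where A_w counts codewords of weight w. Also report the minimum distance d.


Weight distribution: A_0 = 1, A_1 = 2, A_2 = 1, A_3 = 1, A_4 = 2, A_5 = 1. Minimum distance d = 1.

Enumerate all 2^3 = 8 messages m ∈ F_2^3.
For each, compute codeword c = mG in F_2^6, then tally its weight.
  m = 000 → c = 000000, weight = 0.
  m = 100 → c = 111101, weight = 5.
  m = 010 → c = 011101, weight = 4.
  m = 110 → c = 100000, weight = 1.
  m = 001 → c = 100100, weight = 2.
  m = 101 → c = 011001, weight = 3.
  m = 011 → c = 111001, weight = 4.
  m = 111 → c = 000100, weight = 1.
Tally weights:
  weight 0: 1 codewords.
  weight 1: 2 codewords.
  weight 2: 1 codewords.
  weight 3: 1 codewords.
  weight 4: 2 codewords.
  weight 5: 1 codewords.
Minimum distance d = smallest w > 0 with A_w > 0 = 1.
Sanity: Σ A_w = 8 = 2^3 = 8 ✓.


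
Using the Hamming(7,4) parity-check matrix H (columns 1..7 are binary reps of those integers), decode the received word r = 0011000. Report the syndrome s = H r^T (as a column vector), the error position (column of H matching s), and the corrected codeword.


s = (1, 1, 1)^T, error position = 7, corrected codeword c = 0011001

Compute s = H r^T mod 2 one row at a time:
  s_1 = 1 + 0 + 0 + 0 = 1 ≡ 1 (mod 2).
  s_2 = 0 + 1 + 0 + 0 = 1 ≡ 1 (mod 2).
  s_3 = 0 + 1 + 0 + 0 = 1 ≡ 1 (mod 2).
s = (1, 1, 1)^T — this equals column 7 of H (binary 111), so error is at position 7.
Correct: flip bit 7 of r = 0011000 to get c = 0011001.


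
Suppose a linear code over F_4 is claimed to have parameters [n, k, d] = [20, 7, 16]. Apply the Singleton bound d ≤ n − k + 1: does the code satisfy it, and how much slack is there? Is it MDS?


Singleton RHS = n − k + 1 = 14, slack = -2, bound violated (no such code; not MDS).

Singleton bound: d ≤ n − k + 1.
Here n = 20, k = 7, so n − k + 1 = 14.
Given d = 16, check d ≤ 14: NO.
Slack = (n − k + 1) − d = -2.
The slack is negative: d = 16 exceeds n − k + 1 = 14 by 2, so the Singleton bound is violated and no linear [20, 7, 16]_4 code can exist. In particular it is not MDS (MDS requires d = n − k + 1 exactly).
Description: the claimed parameters are [20, 7, 16]_4; such a code would be impossible (violates the Singleton bound).


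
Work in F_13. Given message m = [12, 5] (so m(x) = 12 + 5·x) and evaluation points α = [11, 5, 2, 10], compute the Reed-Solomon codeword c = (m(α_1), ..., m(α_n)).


c = [2, 11, 9, 10]

Message polynomial: m(x) = 12 + 5·x (mod 13).
For each evaluation point α_i, compute m(α_i) mod 13:
  α_1 = 11: Horner steps 5 → 2, so m(11) = 2.
  α_2 = 5: Horner steps 5 → 11, so m(5) = 11.
  α_3 = 2: Horner steps 5 → 9, so m(2) = 9.
  α_4 = 10: Horner steps 5 → 10, so m(10) = 10.
Codeword c = [2, 11, 9, 10] ∈ F_13^4.


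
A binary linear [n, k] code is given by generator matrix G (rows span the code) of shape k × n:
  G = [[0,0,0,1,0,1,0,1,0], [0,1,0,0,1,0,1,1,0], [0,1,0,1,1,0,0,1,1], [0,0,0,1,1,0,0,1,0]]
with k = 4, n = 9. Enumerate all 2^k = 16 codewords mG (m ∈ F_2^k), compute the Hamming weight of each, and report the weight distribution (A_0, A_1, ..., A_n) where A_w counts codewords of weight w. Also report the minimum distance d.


Weight distribution: A_0 = 1, A_2 = 2, A_3 = 4, A_4 = 5, A_5 = 4. Minimum distance d = 2.

Enumerate all 2^4 = 16 messages m ∈ F_2^4.
For each, compute codeword c = mG in F_2^9, then tally its weight.
  m = 0000 → c = 000000000, weight = 0.
  m = 1000 → c = 000101010, weight = 3.
  m = 0100 → c = 010010110, weight = 4.
  m = 1100 → c = 010111100, weight = 5.
  m = 0010 → c = 010110011, weight = 5.
  m = 1010 → c = 010011001, weight = 4.
  m = 0110 → c = 000100101, weight = 3.
  m = 1110 → c = 000001111, weight = 4.
  m = 0001 → c = 000110010, weight = 3.
  m = 1001 → c = 000011000, weight = 2.
  m = 0101 → c = 010100100, weight = 3.
  m = 1101 → c = 010001110, weight = 4.
  m = 0011 → c = 010000001, weight = 2.
  m = 1011 → c = 010101011, weight = 5.
  m = 0111 → c = 000010111, weight = 4.
  m = 1111 → c = 000111101, weight = 5.
Tally weights:
  weight 0: 1 codewords.
  weight 2: 2 codewords.
  weight 3: 4 codewords.
  weight 4: 5 codewords.
  weight 5: 4 codewords.
Minimum distance d = smallest w > 0 with A_w > 0 = 2.
Sanity: Σ A_w = 16 = 2^4 = 16 ✓.


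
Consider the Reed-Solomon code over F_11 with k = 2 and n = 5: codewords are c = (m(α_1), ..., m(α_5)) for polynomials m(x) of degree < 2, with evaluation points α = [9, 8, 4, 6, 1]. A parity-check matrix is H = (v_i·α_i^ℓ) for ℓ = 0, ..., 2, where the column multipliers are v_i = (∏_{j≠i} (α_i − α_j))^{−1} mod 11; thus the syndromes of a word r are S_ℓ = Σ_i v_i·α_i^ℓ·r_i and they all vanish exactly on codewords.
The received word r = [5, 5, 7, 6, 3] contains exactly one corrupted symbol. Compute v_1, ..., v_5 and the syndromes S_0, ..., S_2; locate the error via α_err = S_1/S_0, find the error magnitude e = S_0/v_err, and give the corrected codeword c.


S = (5, 1, 9), error at position 1, error magnitude e = 6, c = [10, 5, 7, 6, 3].

Step 1: column multipliers v_i = (∏_{j≠i}(α_i − α_j))^{−1} mod 11.
  i = 1 (α = 9): (9−8)(9−4)(9−6)(9−1) = 1·5·3·8 = 120 ≡ 10, so v_1 = 10^{−1} = 10 (mod 11).
  i = 2 (α = 8): (8−9)(8−4)(8−6)(8−1) = (−1)·4·2·7 = −56 ≡ 10, so v_2 = 10^{−1} = 10 (mod 11).
  i = 3 (α = 4): (4−9)(4−8)(4−6)(4−1) = (−5)·(−4)·(−2)·3 = −120 ≡ 1, so v_3 = 1^{−1} = 1 (mod 11).
  i = 4 (α = 6): (6−9)(6−8)(6−4)(6−1) = (−3)·(−2)·2·5 = 60 ≡ 5, so v_4 = 5^{−1} = 9 (mod 11).
  i = 5 (α = 1): (1−9)(1−8)(1−4)(1−6) = (−8)·(−7)·(−3)·(−5) = 840 ≡ 4, so v_5 = 4^{−1} = 3 (mod 11).
  v = [10, 10, 1, 9, 3].
Step 2: syndromes of r = [5, 5, 7, 6, 3] (all sums mod 11).
  S_0 = Σ v_i r_i = 10·5 + 10·5 + 1·7 + 9·6 + 3·3 = 170 ≡ 5.
  S_1 = Σ v_i α_i r_i = 10·9·5 + 10·8·5 + 1·4·7 + 9·6·6 + 3·1·3 = 1211 ≡ 1.
  α_i^2 mod 11 = [4, 9, 5, 3, 1].
  S_2 = Σ v_i α_i^2 r_i = 10·4·5 + 10·9·5 + 1·5·7 + 9·3·6 + 3·1·3 = 856 ≡ 9.
  S = (5, 1, 9) ≠ 0, so r is not a codeword (an error is present).
Step 3: locate the error. For a single error e at position i, S_ℓ = v_i·e·α_i^ℓ, so α_err = S_1/S_0.
  S_0^{−1} = 5^{−1} = 9 (mod 11), so α_err = 1·9 = 9 ≡ 9 = α_1. Error position i = 1.
  Consistency check: S_2/S_1 = 9·1 = 9 ≡ 9 = α_err ✓ (single-error assumption holds).
Step 4: error magnitude e = S_0/v_1 = S_0·∏_{j≠1}(α_1 − α_j) = 5·10 = 50 ≡ 6 (mod 11).
Step 5: correct position 1: c_1 = r_1 − e = 5 − 6 ≡ 10 (mod 11). Hence c = [10, 5, 7, 6, 3].
  Check: interpolating c through the α_i gives m(x) = 9 + 5·x (degree < 2) with m(α_i) = c_i for every i, so c is indeed a codeword.


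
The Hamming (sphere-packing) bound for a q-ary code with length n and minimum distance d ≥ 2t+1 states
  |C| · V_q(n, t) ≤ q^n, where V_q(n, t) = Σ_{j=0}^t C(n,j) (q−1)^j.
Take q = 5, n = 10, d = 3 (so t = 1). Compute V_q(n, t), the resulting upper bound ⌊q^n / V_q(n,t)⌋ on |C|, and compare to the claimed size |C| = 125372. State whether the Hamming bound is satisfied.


V_q(n, t) = 41, q^n = 9765625, Hamming bound = 238185, |C| = 125372 ≤ bound (satisfied).

Step 1: Compute V_q(n, t) = Σ_{j=0}^1 C(n, j) (q−1)^j.
  j = 0: C(10,0)·(4)^0 = 1·1 = 1.
  j = 1: C(10,1)·(4)^1 = 10·4 = 40.
  V_q(n, t) = 1 + 40 = 41.
Step 2: q^n = 5^10 = 9765625.
Step 3: Hamming bound ⌊q^n / V_q(n,t)⌋ = ⌊9765625/41⌋ = 238185.
Step 4: Compare |C| = 125372 to 238185: satisfied.
The claimed |C| lies below the Hamming bound.


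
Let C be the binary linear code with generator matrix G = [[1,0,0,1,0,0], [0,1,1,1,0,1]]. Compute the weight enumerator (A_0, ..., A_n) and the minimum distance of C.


Weight distribution: A_0 = 1, A_2 = 1, A_4 = 2. Minimum distance d = 2.

Enumerate all 2^2 = 4 messages m ∈ F_2^2.
For each, compute codeword c = mG in F_2^6, then tally its weight.
  m = 00 → c = 000000, weight = 0.
  m = 10 → c = 100100, weight = 2.
  m = 01 → c = 011101, weight = 4.
  m = 11 → c = 111001, weight = 4.
Tally weights:
  weight 0: 1 codewords.
  weight 2: 1 codewords.
  weight 4: 2 codewords.
Minimum distance d = smallest w > 0 with A_w > 0 = 2.
Sanity: Σ A_w = 4 = 2^2 = 4 ✓.


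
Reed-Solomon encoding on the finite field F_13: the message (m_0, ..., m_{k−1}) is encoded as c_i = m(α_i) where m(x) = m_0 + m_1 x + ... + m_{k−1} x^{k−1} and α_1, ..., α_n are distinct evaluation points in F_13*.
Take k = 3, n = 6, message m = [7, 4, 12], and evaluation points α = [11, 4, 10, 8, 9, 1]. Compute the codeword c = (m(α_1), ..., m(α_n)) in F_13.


c = [8, 7, 12, 1, 1, 10]

Message polynomial: m(x) = 7 + 4·x + 12·x^2 (mod 13).
For each evaluation point α_i, compute m(α_i) mod 13:
  α_1 = 11: Horner steps 12 → 6 → 8, so m(11) = 8.
  α_2 = 4: Horner steps 12 → 0 → 7, so m(4) = 7.
  α_3 = 10: Horner steps 12 → 7 → 12, so m(10) = 12.
  α_4 = 8: Horner steps 12 → 9 → 1, so m(8) = 1.
  α_5 = 9: Horner steps 12 → 8 → 1, so m(9) = 1.
  α_6 = 1: Horner steps 12 → 3 → 10, so m(1) = 10.
Codeword c = [8, 7, 12, 1, 1, 10] ∈ F_13^6.


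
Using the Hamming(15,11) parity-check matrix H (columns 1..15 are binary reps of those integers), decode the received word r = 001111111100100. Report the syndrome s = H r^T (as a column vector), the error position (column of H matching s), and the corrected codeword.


s = (0, 1, 0, 1)^T, error position = 5, corrected codeword c = 001101111100100

Compute s = H r^T mod 2 one row at a time:
  s_1 = 1 + 1 + 1 + 0 + 0 + 1 + 0 + 0 = 4 ≡ 0 (mod 2).
  s_2 = 1 + 1 + 1 + 1 + 0 + 1 + 0 + 0 = 5 ≡ 1 (mod 2).
  s_3 = 0 + 1 + 1 + 1 + 1 + 0 + 0 + 0 = 4 ≡ 0 (mod 2).
  s_4 = 0 + 1 + 1 + 1 + 1 + 0 + 1 + 0 = 5 ≡ 1 (mod 2).
s = (0, 1, 0, 1)^T — this equals column 5 of H (binary 0101), so error is at position 5.
Correct: flip bit 5 of r = 001111111100100 to get c = 001101111100100.


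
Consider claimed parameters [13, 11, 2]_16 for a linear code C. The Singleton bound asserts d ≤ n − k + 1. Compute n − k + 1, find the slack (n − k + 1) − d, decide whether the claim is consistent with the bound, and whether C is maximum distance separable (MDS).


Singleton RHS = n − k + 1 = 3, slack = 1, bound satisfied, not MDS.

Singleton bound: d ≤ n − k + 1.
Here n = 13, k = 11, so n − k + 1 = 3.
Given d = 2, check d ≤ 3: YES.
Slack = (n − k + 1) − d = 1.
The code is NOT MDS (slack = 1 > 0).
Description: the claimed parameters are [13, 11, 2]_16; such a code would be non-MDS.


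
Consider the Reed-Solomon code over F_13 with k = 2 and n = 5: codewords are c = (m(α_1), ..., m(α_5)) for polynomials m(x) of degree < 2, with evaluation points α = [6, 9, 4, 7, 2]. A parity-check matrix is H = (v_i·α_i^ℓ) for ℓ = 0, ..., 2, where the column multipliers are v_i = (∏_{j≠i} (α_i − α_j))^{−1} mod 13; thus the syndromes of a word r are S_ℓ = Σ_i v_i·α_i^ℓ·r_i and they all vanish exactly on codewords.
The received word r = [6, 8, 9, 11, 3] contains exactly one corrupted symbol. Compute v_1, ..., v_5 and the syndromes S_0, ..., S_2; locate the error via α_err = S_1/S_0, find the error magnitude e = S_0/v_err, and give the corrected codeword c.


S = (8, 3, 6), error at position 5, error magnitude e = 4, c = [6, 8, 9, 11, 12].

Step 1: column multipliers v_i = (∏_{j≠i}(α_i − α_j))^{−1} mod 13.
  i = 1 (α = 6): (6−9)(6−4)(6−7)(6−2) = (−3)·2·(−1)·4 = 24 ≡ 11, so v_1 = 11^{−1} = 6 (mod 13).
  i = 2 (α = 9): (9−6)(9−4)(9−7)(9−2) = 3·5·2·7 = 210 ≡ 2, so v_2 = 2^{−1} = 7 (mod 13).
  i = 3 (α = 4): (4−6)(4−9)(4−7)(4−2) = (−2)·(−5)·(−3)·2 = −60 ≡ 5, so v_3 = 5^{−1} = 8 (mod 13).
  i = 4 (α = 7): (7−6)(7−9)(7−4)(7−2) = 1·(−2)·3·5 = −30 ≡ 9, so v_4 = 9^{−1} = 3 (mod 13).
  i = 5 (α = 2): (2−6)(2−9)(2−4)(2−7) = (−4)·(−7)·(−2)·(−5) = 280 ≡ 7, so v_5 = 7^{−1} = 2 (mod 13).
  v = [6, 7, 8, 3, 2].
Step 2: syndromes of r = [6, 8, 9, 11, 3] (all sums mod 13).
  S_0 = Σ v_i r_i = 6·6 + 7·8 + 8·9 + 3·11 + 2·3 = 203 ≡ 8.
  S_1 = Σ v_i α_i r_i = 6·6·6 + 7·9·8 + 8·4·9 + 3·7·11 + 2·2·3 = 1251 ≡ 3.
  α_i^2 mod 13 = [10, 3, 3, 10, 4].
  S_2 = Σ v_i α_i^2 r_i = 6·10·6 + 7·3·8 + 8·3·9 + 3·10·11 + 2·4·3 = 1098 ≡ 6.
  S = (8, 3, 6) ≠ 0, so r is not a codeword (an error is present).
Step 3: locate the error. For a single error e at position i, S_ℓ = v_i·e·α_i^ℓ, so α_err = S_1/S_0.
  S_0^{−1} = 8^{−1} = 5 (mod 13), so α_err = 3·5 = 15 ≡ 2 = α_5. Error position i = 5.
  Consistency check: S_2/S_1 = 6·9 = 54 ≡ 2 = α_err ✓ (single-error assumption holds).
Step 4: error magnitude e = S_0/v_5 = S_0·∏_{j≠5}(α_5 − α_j) = 8·7 = 56 ≡ 4 (mod 13).
Step 5: correct position 5: c_5 = r_5 − e = 3 − 4 ≡ 12 (mod 13). Hence c = [6, 8, 9, 11, 12].
  Check: interpolating c through the α_i gives m(x) = 2 + 5·x (degree < 2) with m(α_i) = c_i for every i, so c is indeed a codeword.


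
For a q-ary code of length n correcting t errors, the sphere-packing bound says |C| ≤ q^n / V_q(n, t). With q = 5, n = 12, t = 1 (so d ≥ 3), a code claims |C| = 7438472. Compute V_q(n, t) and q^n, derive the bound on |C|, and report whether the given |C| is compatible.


V_q(n, t) = 49, q^n = 244140625, Hamming bound = 4982461, |C| = 7438472 > bound (violated).

Step 1: Compute V_q(n, t) = Σ_{j=0}^1 C(n, j) (q−1)^j.
  j = 0: C(12,0)·(4)^0 = 1·1 = 1.
  j = 1: C(12,1)·(4)^1 = 12·4 = 48.
  V_q(n, t) = 1 + 48 = 49.
Step 2: q^n = 5^12 = 244140625.
Step 3: Hamming bound ⌊q^n / V_q(n,t)⌋ = ⌊244140625/49⌋ = 4982461.
Step 4: Compare |C| = 7438472 to 4982461: violated.
The claimed |C| lies above the Hamming bound, so no 5-ary code of length 12 with d ≥ 3 can have 7438472 codewords.


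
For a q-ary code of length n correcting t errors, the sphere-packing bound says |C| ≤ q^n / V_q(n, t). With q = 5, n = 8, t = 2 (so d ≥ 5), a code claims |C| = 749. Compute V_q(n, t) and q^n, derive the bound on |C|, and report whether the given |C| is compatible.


V_q(n, t) = 481, q^n = 390625, Hamming bound = 812, |C| = 749 ≤ bound (satisfied).

Step 1: Compute V_q(n, t) = Σ_{j=0}^2 C(n, j) (q−1)^j.
  j = 0: C(8,0)·(4)^0 = 1·1 = 1.
  j = 1: C(8,1)·(4)^1 = 8·4 = 32.
  j = 2: C(8,2)·(4)^2 = 28·16 = 448.
  V_q(n, t) = 1 + 32 + 448 = 481.
Step 2: q^n = 5^8 = 390625.
Step 3: Hamming bound ⌊q^n / V_q(n,t)⌋ = ⌊390625/481⌋ = 812.
Step 4: Compare |C| = 749 to 812: satisfied.
The claimed |C| lies below the Hamming bound.


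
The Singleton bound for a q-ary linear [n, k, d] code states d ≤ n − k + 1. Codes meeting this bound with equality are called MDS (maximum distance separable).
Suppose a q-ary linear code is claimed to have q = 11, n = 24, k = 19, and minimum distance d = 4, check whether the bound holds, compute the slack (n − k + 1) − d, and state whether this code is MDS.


Singleton RHS = n − k + 1 = 6, slack = 2, bound satisfied, not MDS.

Singleton bound: d ≤ n − k + 1.
Here n = 24, k = 19, so n − k + 1 = 6.
Given d = 4, check d ≤ 6: YES.
Slack = (n − k + 1) − d = 2.
The code is NOT MDS (slack = 2 > 0).
Description: the claimed parameters are [24, 19, 4]_11; such a code would be non-MDS.


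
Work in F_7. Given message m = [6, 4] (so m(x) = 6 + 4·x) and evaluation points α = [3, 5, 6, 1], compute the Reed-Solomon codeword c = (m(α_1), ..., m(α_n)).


c = [4, 5, 2, 3]

Message polynomial: m(x) = 6 + 4·x (mod 7).
For each evaluation point α_i, compute m(α_i) mod 7:
  α_1 = 3: Horner steps 4 → 4, so m(3) = 4.
  α_2 = 5: Horner steps 4 → 5, so m(5) = 5.
  α_3 = 6: Horner steps 4 → 2, so m(6) = 2.
  α_4 = 1: Horner steps 4 → 3, so m(1) = 3.
Codeword c = [4, 5, 2, 3] ∈ F_7^4.


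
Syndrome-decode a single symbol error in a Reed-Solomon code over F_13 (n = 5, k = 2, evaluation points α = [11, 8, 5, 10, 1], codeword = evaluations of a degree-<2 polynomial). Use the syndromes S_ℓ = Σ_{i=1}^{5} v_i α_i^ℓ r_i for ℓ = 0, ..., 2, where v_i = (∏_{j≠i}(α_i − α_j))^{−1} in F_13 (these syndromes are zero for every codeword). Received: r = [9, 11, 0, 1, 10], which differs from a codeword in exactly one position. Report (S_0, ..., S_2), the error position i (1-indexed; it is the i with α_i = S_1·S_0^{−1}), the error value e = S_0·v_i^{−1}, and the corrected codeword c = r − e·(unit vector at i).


S = (5, 5, 5), error at position 5, error magnitude e = 3, c = [9, 11, 0, 1, 7].

Step 1: column multipliers v_i = (∏_{j≠i}(α_i − α_j))^{−1} mod 13.
  i = 1 (α = 11): (11−8)(11−5)(11−10)(11−1) = 3·6·1·10 = 180 ≡ 11, so v_1 = 11^{−1} = 6 (mod 13).
  i = 2 (α = 8): (8−11)(8−5)(8−10)(8−1) = (−3)·3·(−2)·7 = 126 ≡ 9, so v_2 = 9^{−1} = 3 (mod 13).
  i = 3 (α = 5): (5−11)(5−8)(5−10)(5−1) = (−6)·(−3)·(−5)·4 = −360 ≡ 4, so v_3 = 4^{−1} = 10 (mod 13).
  i = 4 (α = 10): (10−11)(10−8)(10−5)(10−1) = (−1)·2·5·9 = −90 ≡ 1, so v_4 = 1^{−1} = 1 (mod 13).
  i = 5 (α = 1): (1−11)(1−8)(1−5)(1−10) = (−10)·(−7)·(−4)·(−9) = 2520 ≡ 11, so v_5 = 11^{−1} = 6 (mod 13).
  v = [6, 3, 10, 1, 6].
Step 2: syndromes of r = [9, 11, 0, 1, 10] (all sums mod 13).
  S_0 = Σ v_i r_i = 6·9 + 3·11 + 10·0 + 1·1 + 6·10 = 148 ≡ 5.
  S_1 = Σ v_i α_i r_i = 6·11·9 + 3·8·11 + 10·5·0 + 1·10·1 + 6·1·10 = 928 ≡ 5.
  α_i^2 mod 13 = [4, 12, 12, 9, 1].
  S_2 = Σ v_i α_i^2 r_i = 6·4·9 + 3·12·11 + 10·12·0 + 1·9·1 + 6·1·10 = 681 ≡ 5.
  S = (5, 5, 5) ≠ 0, so r is not a codeword (an error is present).
Step 3: locate the error. For a single error e at position i, S_ℓ = v_i·e·α_i^ℓ, so α_err = S_1/S_0.
  S_0^{−1} = 5^{−1} = 8 (mod 13), so α_err = 5·8 = 40 ≡ 1 = α_5. Error position i = 5.
  Consistency check: S_2/S_1 = 5·8 = 40 ≡ 1 = α_err ✓ (single-error assumption holds).
Step 4: error magnitude e = S_0/v_5 = S_0·∏_{j≠5}(α_5 − α_j) = 5·11 = 55 ≡ 3 (mod 13).
Step 5: correct position 5: c_5 = r_5 − e = 10 − 3 ≡ 7 (mod 13). Hence c = [9, 11, 0, 1, 7].
  Check: interpolating c through the α_i gives m(x) = 12 + 8·x (degree < 2) with m(α_i) = c_i for every i, so c is indeed a codeword.


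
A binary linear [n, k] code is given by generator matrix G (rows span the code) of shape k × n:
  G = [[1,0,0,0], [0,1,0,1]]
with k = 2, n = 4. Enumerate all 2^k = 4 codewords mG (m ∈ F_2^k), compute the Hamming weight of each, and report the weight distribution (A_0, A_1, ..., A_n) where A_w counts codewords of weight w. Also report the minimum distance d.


Weight distribution: A_0 = 1, A_1 = 1, A_2 = 1, A_3 = 1. Minimum distance d = 1.

Enumerate all 2^2 = 4 messages m ∈ F_2^2.
For each, compute codeword c = mG in F_2^4, then tally its weight.
  m = 00 → c = 0000, weight = 0.
  m = 10 → c = 1000, weight = 1.
  m = 01 → c = 0101, weight = 2.
  m = 11 → c = 1101, weight = 3.
Tally weights:
  weight 0: 1 codewords.
  weight 1: 1 codewords.
  weight 2: 1 codewords.
  weight 3: 1 codewords.
Minimum distance d = smallest w > 0 with A_w > 0 = 1.
Sanity: Σ A_w = 4 = 2^2 = 4 ✓.
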